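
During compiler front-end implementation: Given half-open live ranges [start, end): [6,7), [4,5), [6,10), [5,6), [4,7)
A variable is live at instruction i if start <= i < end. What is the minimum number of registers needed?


Live ranges:
  Var0: [6, 7)
  Var1: [4, 5)
  Var2: [6, 10)
  Var3: [5, 6)
  Var4: [4, 7)
Sweep-line events (position, delta, active):
  pos=4 start -> active=1
  pos=4 start -> active=2
  pos=5 end -> active=1
  pos=5 start -> active=2
  pos=6 end -> active=1
  pos=6 start -> active=2
  pos=6 start -> active=3
  pos=7 end -> active=2
  pos=7 end -> active=1
  pos=10 end -> active=0
Maximum simultaneous active: 3
Minimum registers needed: 3

3


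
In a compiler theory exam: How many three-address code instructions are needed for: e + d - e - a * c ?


Expression: e + d - e - a * c
Generating three-address code (respecting * over +/- precedence):
  Instruction 1: t1 = a * c
  Instruction 2: t2 = e + d
  Instruction 3: t3 = t2 - e
  Instruction 4: t4 = t3 - t1
Total instructions: 4

4


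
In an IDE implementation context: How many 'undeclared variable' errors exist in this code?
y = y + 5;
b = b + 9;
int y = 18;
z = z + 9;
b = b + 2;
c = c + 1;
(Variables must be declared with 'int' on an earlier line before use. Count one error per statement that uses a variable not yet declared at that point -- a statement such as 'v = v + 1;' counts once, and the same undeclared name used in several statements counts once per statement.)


Scanning code line by line:
  Line 1: use 'y' -> ERROR (undeclared)
  Line 2: use 'b' -> ERROR (undeclared)
  Line 3: declare 'y' -> declared = ['y']
  Line 4: use 'z' -> ERROR (undeclared)
  Line 5: use 'b' -> ERROR (undeclared)
  Line 6: use 'c' -> ERROR (undeclared)
Total undeclared variable errors: 5

5


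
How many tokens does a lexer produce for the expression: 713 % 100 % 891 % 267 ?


Scanning '713 % 100 % 891 % 267'
Token 1: '713' -> integer_literal
Token 2: '%' -> operator
Token 3: '100' -> integer_literal
Token 4: '%' -> operator
Token 5: '891' -> integer_literal
Token 6: '%' -> operator
Token 7: '267' -> integer_literal
Total tokens: 7

7


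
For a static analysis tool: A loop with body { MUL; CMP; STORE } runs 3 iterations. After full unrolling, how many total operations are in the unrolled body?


Loop body operations: MUL, CMP, STORE (3 ops per iteration)
Unrolling 3 iterations:
  Iteration 1: MUL, CMP, STORE (3 ops)
  Iteration 2: MUL, CMP, STORE (3 ops)
  Iteration 3: MUL, CMP, STORE (3 ops)
Total: 3 iterations * 3 ops/iter = 9 operations

9


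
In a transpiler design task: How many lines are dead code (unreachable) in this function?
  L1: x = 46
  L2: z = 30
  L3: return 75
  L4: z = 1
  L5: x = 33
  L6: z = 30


Analyzing control flow:
  L1: reachable (before return)
  L2: reachable (before return)
  L3: reachable (return statement)
  L4: DEAD (after return at L3)
  L5: DEAD (after return at L3)
  L6: DEAD (after return at L3)
Return at L3, total lines = 6
Dead lines: L4 through L6
Count: 3

3


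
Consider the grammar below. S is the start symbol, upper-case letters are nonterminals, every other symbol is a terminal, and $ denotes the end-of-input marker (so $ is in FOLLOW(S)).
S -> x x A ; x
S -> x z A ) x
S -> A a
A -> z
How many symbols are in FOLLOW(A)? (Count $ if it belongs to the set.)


S is the start symbol and does not occur in any rule body, so FOLLOW(S) = {$}.
Examining every occurrence of A in a rule body:
  S -> x x A ; x : A is followed by terminal ';' -> add ';'
  S -> x z A ) x : A is followed by terminal ')' -> add ')'
  S -> A a : A is followed by terminal 'a' -> add 'a'
  A -> z : A does not occur in the body -> contributes nothing
FOLLOW(A) = {), ;, a}
Count: 3

3


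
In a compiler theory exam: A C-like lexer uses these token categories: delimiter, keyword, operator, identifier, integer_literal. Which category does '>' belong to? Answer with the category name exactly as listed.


Token: '>'
Checking categories:
  identifier: no
  integer_literal: no
  operator: YES
  keyword: no
  delimiter: no
Category: operator

operator


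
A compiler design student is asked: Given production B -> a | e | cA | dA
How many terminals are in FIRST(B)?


Production: B -> a | e | cA | dA
Examining each alternative for leading terminals:
  B -> a : first terminal = 'a'
  B -> e : first terminal = 'e'
  B -> cA : first terminal = 'c'
  B -> dA : first terminal = 'd'
FIRST(B) = {a, c, d, e}
Count: 4

4


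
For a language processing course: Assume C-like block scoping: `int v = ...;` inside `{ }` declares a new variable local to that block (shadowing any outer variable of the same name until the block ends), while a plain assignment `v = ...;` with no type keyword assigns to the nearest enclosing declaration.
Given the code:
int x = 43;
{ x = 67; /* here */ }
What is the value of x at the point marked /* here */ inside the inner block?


Analyzing scoping rules:
Outer scope: declares x = 43
Inner block: 'x = 67;' has no type keyword, so it is an assignment to the outer x (no shadowing)
Inside the block, after the assignment -> 67
Result: 67

67


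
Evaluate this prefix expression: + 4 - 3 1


Parsing prefix expression: + 4 - 3 1
Step 1: Innermost operation '- 3 1'
  3 - 1 = 2
Step 2: Outer operation '+ 4 [2]'
  4 + 2 = 6

6


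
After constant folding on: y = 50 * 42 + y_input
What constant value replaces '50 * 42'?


Identifying constant sub-expression:
  Original: y = 50 * 42 + y_input
  50 and 42 are both compile-time constants
  Evaluating: 50 * 42 = 2100
  After folding: y = 2100 + y_input

2100


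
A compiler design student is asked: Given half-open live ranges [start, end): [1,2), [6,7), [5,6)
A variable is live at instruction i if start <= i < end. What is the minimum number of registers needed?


Live ranges:
  Var0: [1, 2)
  Var1: [6, 7)
  Var2: [5, 6)
Sweep-line events (position, delta, active):
  pos=1 start -> active=1
  pos=2 end -> active=0
  pos=5 start -> active=1
  pos=6 end -> active=0
  pos=6 start -> active=1
  pos=7 end -> active=0
Maximum simultaneous active: 1
Minimum registers needed: 1

1


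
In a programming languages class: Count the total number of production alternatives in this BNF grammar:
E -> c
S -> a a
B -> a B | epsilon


Counting alternatives per rule:
  E: 1 alternative(s)
  S: 1 alternative(s)
  B: 2 alternative(s)
Sum: 1 + 1 + 2 = 4

4


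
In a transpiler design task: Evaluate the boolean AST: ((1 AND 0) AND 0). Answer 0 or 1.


Step 1: Evaluate inner node
  1 AND 0 = 0
Step 2: Evaluate root node
  0 AND 0 = 0

0


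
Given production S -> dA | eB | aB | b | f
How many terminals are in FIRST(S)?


Production: S -> dA | eB | aB | b | f
Examining each alternative for leading terminals:
  S -> dA : first terminal = 'd'
  S -> eB : first terminal = 'e'
  S -> aB : first terminal = 'a'
  S -> b : first terminal = 'b'
  S -> f : first terminal = 'f'
FIRST(S) = {a, b, d, e, f}
Count: 5

5


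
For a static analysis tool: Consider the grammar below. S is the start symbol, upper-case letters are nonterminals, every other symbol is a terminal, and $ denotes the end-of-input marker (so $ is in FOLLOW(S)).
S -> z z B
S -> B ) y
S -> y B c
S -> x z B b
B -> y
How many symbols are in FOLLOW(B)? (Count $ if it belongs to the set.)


S is the start symbol and does not occur in any rule body, so FOLLOW(S) = {$}.
Examining every occurrence of B in a rule body:
  S -> z z B : B is at the right end -> add FOLLOW(S) = {$}
  S -> B ) y : B is followed by terminal ')' -> add ')'
  S -> y B c : B is followed by terminal 'c' -> add 'c'
  S -> x z B b : B is followed by terminal 'b' -> add 'b'
  B -> y : B does not occur in the body -> contributes nothing
FOLLOW(B) = {), b, c, $}
Count: 4

4


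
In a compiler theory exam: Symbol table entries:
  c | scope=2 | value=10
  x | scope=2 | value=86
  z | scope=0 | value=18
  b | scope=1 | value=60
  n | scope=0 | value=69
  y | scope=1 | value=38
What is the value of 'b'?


Searching symbol table for 'b':
  c | scope=2 | value=10
  x | scope=2 | value=86
  z | scope=0 | value=18
  b | scope=1 | value=60 <- MATCH
  n | scope=0 | value=69
  y | scope=1 | value=38
Found 'b' at scope 1 with value 60

60


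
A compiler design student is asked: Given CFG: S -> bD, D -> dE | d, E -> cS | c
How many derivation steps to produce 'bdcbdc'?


Grammar: S -> bD, D -> dE | d, E -> cS | c
Deriving 'bdcbdc':
Step 1: S -> bD => bD
Step 2: D -> dE => bdE
Step 3: E -> cS => bdcS
Step 4: S -> bD => bdcbD
Step 5: D -> dE => bdcbdE
Step 6: E -> c => bdcbdc
Total derivation steps: 6

6


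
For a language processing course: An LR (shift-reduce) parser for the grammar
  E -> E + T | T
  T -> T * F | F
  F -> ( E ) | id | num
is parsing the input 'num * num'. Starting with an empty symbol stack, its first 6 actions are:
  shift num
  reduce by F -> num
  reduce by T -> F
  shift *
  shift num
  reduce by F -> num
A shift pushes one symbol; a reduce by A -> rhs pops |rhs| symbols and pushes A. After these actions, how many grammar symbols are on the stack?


Tracking the symbol stack through each action:
  Action 1: shift 'num' : push -> stack = [num] (size 1)
  Action 2: reduce by F -> num : pop 1, push F -> stack = [F] (size 1)
  Action 3: reduce by T -> F : pop 1, push T -> stack = [T] (size 1)
  Action 4: shift '*' : push -> stack = [T, *] (size 2)
  Action 5: shift 'num' : push -> stack = [T, *, num] (size 3)
  Action 6: reduce by F -> num : pop 1, push F -> stack = [T, *, F] (size 3)
Final stack size: 3

3


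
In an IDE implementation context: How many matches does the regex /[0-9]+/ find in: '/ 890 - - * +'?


Pattern: /[0-9]+/ (int literals)
Input: '/ 890 - - * +'
Scanning for matches:
  Match 1: '890'
Total matches: 1

1


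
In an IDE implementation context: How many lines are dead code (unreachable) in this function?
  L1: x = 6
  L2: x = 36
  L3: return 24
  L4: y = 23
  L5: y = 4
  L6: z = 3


Analyzing control flow:
  L1: reachable (before return)
  L2: reachable (before return)
  L3: reachable (return statement)
  L4: DEAD (after return at L3)
  L5: DEAD (after return at L3)
  L6: DEAD (after return at L3)
Return at L3, total lines = 6
Dead lines: L4 through L6
Count: 3

3


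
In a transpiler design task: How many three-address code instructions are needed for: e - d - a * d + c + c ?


Expression: e - d - a * d + c + c
Generating three-address code (respecting * over +/- precedence):
  Instruction 1: t1 = a * d
  Instruction 2: t2 = e - d
  Instruction 3: t3 = t2 - t1
  Instruction 4: t4 = t3 + c
  Instruction 5: t5 = t4 + c
Total instructions: 5

5


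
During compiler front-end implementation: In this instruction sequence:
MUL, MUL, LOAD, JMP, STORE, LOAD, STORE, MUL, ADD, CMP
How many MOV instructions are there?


Scanning instruction sequence for MOV:
  Position 1: MUL
  Position 2: MUL
  Position 3: LOAD
  Position 4: JMP
  Position 5: STORE
  Position 6: LOAD
  Position 7: STORE
  Position 8: MUL
  Position 9: ADD
  Position 10: CMP
Matches at positions: []
Total MOV count: 0

0


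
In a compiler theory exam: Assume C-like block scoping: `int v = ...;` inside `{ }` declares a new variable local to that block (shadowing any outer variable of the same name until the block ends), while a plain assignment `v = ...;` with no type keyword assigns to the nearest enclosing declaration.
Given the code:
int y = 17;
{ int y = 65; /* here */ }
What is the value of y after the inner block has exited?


Analyzing scoping rules:
Outer scope: declares y = 17
Inner block: 'int y = 65;' declares a NEW y that shadows the outer one
When the block exits the inner y goes out of scope; the outer y was never modified -> 17
Result: 17

17


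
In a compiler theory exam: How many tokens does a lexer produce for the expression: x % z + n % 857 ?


Scanning 'x % z + n % 857'
Token 1: 'x' -> identifier
Token 2: '%' -> operator
Token 3: 'z' -> identifier
Token 4: '+' -> operator
Token 5: 'n' -> identifier
Token 6: '%' -> operator
Token 7: '857' -> integer_literal
Total tokens: 7

7


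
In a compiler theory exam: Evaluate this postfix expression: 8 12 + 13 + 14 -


Processing tokens left to right:
Push 8, Push 12
Pop 8 and 12, compute 8 + 12 = 20, push 20
Push 13
Pop 20 and 13, compute 20 + 13 = 33, push 33
Push 14
Pop 33 and 14, compute 33 - 14 = 19, push 19
Stack result: 19

19


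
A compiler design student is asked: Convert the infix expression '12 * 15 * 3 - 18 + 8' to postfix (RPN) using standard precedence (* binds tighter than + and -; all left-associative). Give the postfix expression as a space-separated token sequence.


Applying the shunting-yard algorithm:
  Operand 12 -> output
  Push '*' onto operator stack -> op-stack: [*]
  Operand 15 -> output
  See '*' (prec 2); top '*' (prec 2) >= it -> pop '*' to output
  Push '*' onto operator stack -> op-stack: [*]
  Operand 3 -> output
  See '-' (prec 1); top '*' (prec 2) >= it -> pop '*' to output
  Push '-' onto operator stack -> op-stack: [-]
  Operand 18 -> output
  See '+' (prec 1); top '-' (prec 1) >= it -> pop '-' to output
  Push '+' onto operator stack -> op-stack: [+]
  Operand 8 -> output
  End of input: pop '+' to output
Postfix result: 12 15 * 3 * 18 - 8 +

12 15 * 3 * 18 - 8 +


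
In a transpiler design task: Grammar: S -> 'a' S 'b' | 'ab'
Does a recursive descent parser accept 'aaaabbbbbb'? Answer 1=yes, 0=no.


Grammar accepts strings of the form a^n b^n (n >= 1)
Word: 'aaaabbbbbb'
Counting: 4 a's and 6 b's
Check: 4 == 6? No
Mismatch: a-count != b-count
Rejected

0


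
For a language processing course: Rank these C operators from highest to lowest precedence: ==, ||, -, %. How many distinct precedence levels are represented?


Looking up precedence for each operator:
  == -> precedence 3
  || -> precedence 1
  - -> precedence 5
  % -> precedence 6
Sorted highest to lowest: %, -, ==, ||
Distinct precedence values: [6, 5, 3, 1]
Number of distinct levels: 4

4


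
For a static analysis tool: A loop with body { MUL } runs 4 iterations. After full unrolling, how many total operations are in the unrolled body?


Loop body operations: MUL (1 op per iteration)
Unrolling 4 iterations:
  Iteration 1: MUL (1 ops)
  Iteration 2: MUL (1 ops)
  Iteration 3: MUL (1 ops)
  Iteration 4: MUL (1 ops)
Total: 4 iterations * 1 ops/iter = 4 operations

4


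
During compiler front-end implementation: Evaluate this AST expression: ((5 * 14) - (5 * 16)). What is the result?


Expression: ((5 * 14) - (5 * 16))
Evaluating step by step:
  5 * 14 = 70
  5 * 16 = 80
  70 - 80 = -10
Result: -10

-10


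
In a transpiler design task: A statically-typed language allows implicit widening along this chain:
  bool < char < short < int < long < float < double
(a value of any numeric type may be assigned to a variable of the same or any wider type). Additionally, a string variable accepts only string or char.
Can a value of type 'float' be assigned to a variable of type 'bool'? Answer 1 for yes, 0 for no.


Target variable type: bool
Source value type: float
Numeric ranks: float=5, bool=0
Widening allowed iff rank(source) <= rank(target): 5 <= 0? No
Result: 0

0


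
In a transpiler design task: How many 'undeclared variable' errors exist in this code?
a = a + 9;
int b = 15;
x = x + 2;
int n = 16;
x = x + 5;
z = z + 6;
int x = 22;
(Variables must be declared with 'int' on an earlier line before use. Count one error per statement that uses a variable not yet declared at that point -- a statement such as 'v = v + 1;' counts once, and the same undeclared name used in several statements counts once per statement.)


Scanning code line by line:
  Line 1: use 'a' -> ERROR (undeclared)
  Line 2: declare 'b' -> declared = ['b']
  Line 3: use 'x' -> ERROR (undeclared)
  Line 4: declare 'n' -> declared = ['b', 'n']
  Line 5: use 'x' -> ERROR (undeclared)
  Line 6: use 'z' -> ERROR (undeclared)
  Line 7: declare 'x' -> declared = ['b', 'n', 'x']
Total undeclared variable errors: 4

4


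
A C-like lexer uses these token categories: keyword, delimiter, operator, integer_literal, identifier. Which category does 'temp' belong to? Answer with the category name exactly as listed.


Token: 'temp'
Checking categories:
  identifier: YES
  integer_literal: no
  operator: no
  keyword: no
  delimiter: no
Category: identifier

identifier


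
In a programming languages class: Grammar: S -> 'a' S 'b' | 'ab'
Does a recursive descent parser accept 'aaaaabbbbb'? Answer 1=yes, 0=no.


Grammar accepts strings of the form a^n b^n (n >= 1)
Word: 'aaaaabbbbb'
Counting: 5 a's and 5 b's
Check: 5 == 5? Yes
Derivation (S -> aSb applied 4 time(s), then S -> ab): S => aSb => aaSbb => aaaSbbb => aaaaSbbbb => aaaaabbbbb
Accepted

1


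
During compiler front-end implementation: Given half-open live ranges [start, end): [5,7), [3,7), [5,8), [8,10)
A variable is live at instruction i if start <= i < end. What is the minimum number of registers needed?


Live ranges:
  Var0: [5, 7)
  Var1: [3, 7)
  Var2: [5, 8)
  Var3: [8, 10)
Sweep-line events (position, delta, active):
  pos=3 start -> active=1
  pos=5 start -> active=2
  pos=5 start -> active=3
  pos=7 end -> active=2
  pos=7 end -> active=1
  pos=8 end -> active=0
  pos=8 start -> active=1
  pos=10 end -> active=0
Maximum simultaneous active: 3
Minimum registers needed: 3

3


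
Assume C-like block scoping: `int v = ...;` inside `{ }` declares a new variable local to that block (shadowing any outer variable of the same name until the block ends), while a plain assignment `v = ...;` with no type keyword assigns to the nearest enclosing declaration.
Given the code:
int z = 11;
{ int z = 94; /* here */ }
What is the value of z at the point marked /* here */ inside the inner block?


Analyzing scoping rules:
Outer scope: declares z = 11
Inner block: 'int z = 94;' declares a NEW z that shadows the outer one
Inside the block the inner declaration is in scope -> 94
Result: 94

94


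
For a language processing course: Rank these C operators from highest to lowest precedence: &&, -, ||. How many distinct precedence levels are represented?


Looking up precedence for each operator:
  && -> precedence 2
  - -> precedence 5
  || -> precedence 1
Sorted highest to lowest: -, &&, ||
Distinct precedence values: [5, 2, 1]
Number of distinct levels: 3

3


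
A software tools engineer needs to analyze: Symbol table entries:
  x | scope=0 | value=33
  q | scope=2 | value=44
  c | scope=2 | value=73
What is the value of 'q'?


Searching symbol table for 'q':
  x | scope=0 | value=33
  q | scope=2 | value=44 <- MATCH
  c | scope=2 | value=73
Found 'q' at scope 2 with value 44

44


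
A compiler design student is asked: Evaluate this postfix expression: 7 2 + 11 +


Processing tokens left to right:
Push 7, Push 2
Pop 7 and 2, compute 7 + 2 = 9, push 9
Push 11
Pop 9 and 11, compute 9 + 11 = 20, push 20
Stack result: 20

20


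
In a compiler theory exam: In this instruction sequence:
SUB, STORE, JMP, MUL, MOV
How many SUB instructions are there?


Scanning instruction sequence for SUB:
  Position 1: SUB <- MATCH
  Position 2: STORE
  Position 3: JMP
  Position 4: MUL
  Position 5: MOV
Matches at positions: [1]
Total SUB count: 1

1


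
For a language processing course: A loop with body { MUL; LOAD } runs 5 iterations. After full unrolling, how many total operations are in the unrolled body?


Loop body operations: MUL, LOAD (2 ops per iteration)
Unrolling 5 iterations:
  Iteration 1: MUL, LOAD (2 ops)
  Iteration 2: MUL, LOAD (2 ops)
  Iteration 3: MUL, LOAD (2 ops)
  Iteration 4: MUL, LOAD (2 ops)
  Iteration 5: MUL, LOAD (2 ops)
Total: 5 iterations * 2 ops/iter = 10 operations

10


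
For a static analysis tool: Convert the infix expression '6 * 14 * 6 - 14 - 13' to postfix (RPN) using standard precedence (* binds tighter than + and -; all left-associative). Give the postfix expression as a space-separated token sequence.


Applying the shunting-yard algorithm:
  Operand 6 -> output
  Push '*' onto operator stack -> op-stack: [*]
  Operand 14 -> output
  See '*' (prec 2); top '*' (prec 2) >= it -> pop '*' to output
  Push '*' onto operator stack -> op-stack: [*]
  Operand 6 -> output
  See '-' (prec 1); top '*' (prec 2) >= it -> pop '*' to output
  Push '-' onto operator stack -> op-stack: [-]
  Operand 14 -> output
  See '-' (prec 1); top '-' (prec 1) >= it -> pop '-' to output
  Push '-' onto operator stack -> op-stack: [-]
  Operand 13 -> output
  End of input: pop '-' to output
Postfix result: 6 14 * 6 * 14 - 13 -

6 14 * 6 * 14 - 13 -


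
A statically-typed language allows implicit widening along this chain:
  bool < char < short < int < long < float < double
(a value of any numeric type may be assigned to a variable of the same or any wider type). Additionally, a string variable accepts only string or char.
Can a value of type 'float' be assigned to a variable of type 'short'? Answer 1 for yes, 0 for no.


Target variable type: short
Source value type: float
Numeric ranks: float=5, short=2
Widening allowed iff rank(source) <= rank(target): 5 <= 2? No
Result: 0

0


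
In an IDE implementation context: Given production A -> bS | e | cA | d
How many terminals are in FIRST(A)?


Production: A -> bS | e | cA | d
Examining each alternative for leading terminals:
  A -> bS : first terminal = 'b'
  A -> e : first terminal = 'e'
  A -> cA : first terminal = 'c'
  A -> d : first terminal = 'd'
FIRST(A) = {b, c, d, e}
Count: 4

4


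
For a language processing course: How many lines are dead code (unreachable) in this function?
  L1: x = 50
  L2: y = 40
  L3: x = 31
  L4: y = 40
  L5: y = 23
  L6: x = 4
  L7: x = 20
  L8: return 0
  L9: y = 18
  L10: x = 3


Analyzing control flow:
  L1: reachable (before return)
  L2: reachable (before return)
  L3: reachable (before return)
  L4: reachable (before return)
  L5: reachable (before return)
  L6: reachable (before return)
  L7: reachable (before return)
  L8: reachable (return statement)
  L9: DEAD (after return at L8)
  L10: DEAD (after return at L8)
Return at L8, total lines = 10
Dead lines: L9 through L10
Count: 2

2


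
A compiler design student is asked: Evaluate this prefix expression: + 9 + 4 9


Parsing prefix expression: + 9 + 4 9
Step 1: Innermost operation '+ 4 9'
  4 + 9 = 13
Step 2: Outer operation '+ 9 [13]'
  9 + 13 = 22

22


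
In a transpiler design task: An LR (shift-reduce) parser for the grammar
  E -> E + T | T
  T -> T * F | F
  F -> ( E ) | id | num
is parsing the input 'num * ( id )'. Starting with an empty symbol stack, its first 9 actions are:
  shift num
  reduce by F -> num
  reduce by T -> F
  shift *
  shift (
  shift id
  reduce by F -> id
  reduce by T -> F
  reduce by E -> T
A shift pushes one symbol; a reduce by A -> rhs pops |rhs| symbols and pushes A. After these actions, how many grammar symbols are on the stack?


Tracking the symbol stack through each action:
  Action 1: shift 'num' : push -> stack = [num] (size 1)
  Action 2: reduce by F -> num : pop 1, push F -> stack = [F] (size 1)
  Action 3: reduce by T -> F : pop 1, push T -> stack = [T] (size 1)
  Action 4: shift '*' : push -> stack = [T, *] (size 2)
  Action 5: shift '(' : push -> stack = [T, *, (] (size 3)
  Action 6: shift 'id' : push -> stack = [T, *, (, id] (size 4)
  Action 7: reduce by F -> id : pop 1, push F -> stack = [T, *, (, F] (size 4)
  Action 8: reduce by T -> F : pop 1, push T -> stack = [T, *, (, T] (size 4)
  Action 9: reduce by E -> T : pop 1, push E -> stack = [T, *, (, E] (size 4)
Final stack size: 4

4


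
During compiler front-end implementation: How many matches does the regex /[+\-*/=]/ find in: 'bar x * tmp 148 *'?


Pattern: /[+\-*/=]/ (operators)
Input: 'bar x * tmp 148 *'
Scanning for matches:
  Match 1: '*'
  Match 2: '*'
Total matches: 2

2


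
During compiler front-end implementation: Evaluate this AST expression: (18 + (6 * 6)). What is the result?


Expression: (18 + (6 * 6))
Evaluating step by step:
  6 * 6 = 36
  18 + 36 = 54
Result: 54

54


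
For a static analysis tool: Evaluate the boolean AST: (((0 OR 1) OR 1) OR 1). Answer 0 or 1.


Step 1: Evaluate inner node
  0 OR 1 = 1
Step 2: Evaluate next node
  1 OR 1 = 1
Step 3: Evaluate root node
  1 OR 1 = 1

1


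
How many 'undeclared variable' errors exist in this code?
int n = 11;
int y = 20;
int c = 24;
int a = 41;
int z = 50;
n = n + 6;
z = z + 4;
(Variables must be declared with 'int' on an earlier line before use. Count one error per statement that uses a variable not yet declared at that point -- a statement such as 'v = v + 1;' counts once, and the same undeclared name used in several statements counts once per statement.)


Scanning code line by line:
  Line 1: declare 'n' -> declared = ['n']
  Line 2: declare 'y' -> declared = ['n', 'y']
  Line 3: declare 'c' -> declared = ['c', 'n', 'y']
  Line 4: declare 'a' -> declared = ['a', 'c', 'n', 'y']
  Line 5: declare 'z' -> declared = ['a', 'c', 'n', 'y', 'z']
  Line 6: use 'n' -> OK (declared)
  Line 7: use 'z' -> OK (declared)
Total undeclared variable errors: 0

0


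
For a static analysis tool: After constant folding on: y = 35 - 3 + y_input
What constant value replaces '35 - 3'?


Identifying constant sub-expression:
  Original: y = 35 - 3 + y_input
  35 and 3 are both compile-time constants
  Evaluating: 35 - 3 = 32
  After folding: y = 32 + y_input

32


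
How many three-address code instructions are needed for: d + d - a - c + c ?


Expression: d + d - a - c + c
Generating three-address code (respecting * over +/- precedence):
  Instruction 1: t1 = d + d
  Instruction 2: t2 = t1 - a
  Instruction 3: t3 = t2 - c
  Instruction 4: t4 = t3 + c
Total instructions: 4

4


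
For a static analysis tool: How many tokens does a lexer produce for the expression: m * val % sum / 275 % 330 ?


Scanning 'm * val % sum / 275 % 330'
Token 1: 'm' -> identifier
Token 2: '*' -> operator
Token 3: 'val' -> identifier
Token 4: '%' -> operator
Token 5: 'sum' -> identifier
Token 6: '/' -> operator
Token 7: '275' -> integer_literal
Token 8: '%' -> operator
Token 9: '330' -> integer_literal
Total tokens: 9

9


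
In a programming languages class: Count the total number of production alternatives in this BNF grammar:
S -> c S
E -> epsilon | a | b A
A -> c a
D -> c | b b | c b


Counting alternatives per rule:
  S: 1 alternative(s)
  E: 3 alternative(s)
  A: 1 alternative(s)
  D: 3 alternative(s)
Sum: 1 + 3 + 1 + 3 = 8

8


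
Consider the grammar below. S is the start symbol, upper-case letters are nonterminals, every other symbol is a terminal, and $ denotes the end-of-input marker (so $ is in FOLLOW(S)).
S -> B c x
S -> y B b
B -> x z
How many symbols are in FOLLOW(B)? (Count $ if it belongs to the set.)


S is the start symbol and does not occur in any rule body, so FOLLOW(S) = {$}.
Examining every occurrence of B in a rule body:
  S -> B c x : B is followed by terminal 'c' -> add 'c'
  S -> y B b : B is followed by terminal 'b' -> add 'b'
  B -> x z : B does not occur in the body -> contributes nothing
FOLLOW(B) = {b, c}
Count: 2

2


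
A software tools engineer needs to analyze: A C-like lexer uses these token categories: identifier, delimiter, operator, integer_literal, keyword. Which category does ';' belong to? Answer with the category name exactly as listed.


Token: ';'
Checking categories:
  identifier: no
  integer_literal: no
  operator: no
  keyword: no
  delimiter: YES
Category: delimiter

delimiter


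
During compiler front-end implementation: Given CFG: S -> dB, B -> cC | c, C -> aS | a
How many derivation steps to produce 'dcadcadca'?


Grammar: S -> dB, B -> cC | c, C -> aS | a
Deriving 'dcadcadca':
Step 1: S -> dB => dB
Step 2: B -> cC => dcC
Step 3: C -> aS => dcaS
Step 4: S -> dB => dcadB
Step 5: B -> cC => dcadcC
Step 6: C -> aS => dcadcaS
Step 7: S -> dB => dcadcadB
Step 8: B -> cC => dcadcadcC
Step 9: C -> a => dcadcadca
Total derivation steps: 9

9


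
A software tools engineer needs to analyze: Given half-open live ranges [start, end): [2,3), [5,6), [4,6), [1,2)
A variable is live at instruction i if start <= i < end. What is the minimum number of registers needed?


Live ranges:
  Var0: [2, 3)
  Var1: [5, 6)
  Var2: [4, 6)
  Var3: [1, 2)
Sweep-line events (position, delta, active):
  pos=1 start -> active=1
  pos=2 end -> active=0
  pos=2 start -> active=1
  pos=3 end -> active=0
  pos=4 start -> active=1
  pos=5 start -> active=2
  pos=6 end -> active=1
  pos=6 end -> active=0
Maximum simultaneous active: 2
Minimum registers needed: 2

2


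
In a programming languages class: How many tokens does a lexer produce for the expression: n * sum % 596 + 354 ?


Scanning 'n * sum % 596 + 354'
Token 1: 'n' -> identifier
Token 2: '*' -> operator
Token 3: 'sum' -> identifier
Token 4: '%' -> operator
Token 5: '596' -> integer_literal
Token 6: '+' -> operator
Token 7: '354' -> integer_literal
Total tokens: 7

7


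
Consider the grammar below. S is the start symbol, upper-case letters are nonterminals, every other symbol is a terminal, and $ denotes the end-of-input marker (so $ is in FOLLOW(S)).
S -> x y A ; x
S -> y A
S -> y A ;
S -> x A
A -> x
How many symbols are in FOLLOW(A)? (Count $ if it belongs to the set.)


S is the start symbol and does not occur in any rule body, so FOLLOW(S) = {$}.
Examining every occurrence of A in a rule body:
  S -> x y A ; x : A is followed by terminal ';' -> add ';'
  S -> y A : A is at the right end -> add FOLLOW(S) = {$}
  S -> y A ; : A is followed by terminal ';' -> add ';' (already in the set)
  S -> x A : A is at the right end -> add FOLLOW(S) = {$} (already in the set)
  A -> x : A does not occur in the body -> contributes nothing
FOLLOW(A) = {;, $}
Count: 2

2


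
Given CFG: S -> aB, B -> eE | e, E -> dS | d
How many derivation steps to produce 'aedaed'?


Grammar: S -> aB, B -> eE | e, E -> dS | d
Deriving 'aedaed':
Step 1: S -> aB => aB
Step 2: B -> eE => aeE
Step 3: E -> dS => aedS
Step 4: S -> aB => aedaB
Step 5: B -> eE => aedaeE
Step 6: E -> d => aedaed
Total derivation steps: 6

6


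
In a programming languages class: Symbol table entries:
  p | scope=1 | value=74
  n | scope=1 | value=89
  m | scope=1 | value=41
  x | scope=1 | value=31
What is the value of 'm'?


Searching symbol table for 'm':
  p | scope=1 | value=74
  n | scope=1 | value=89
  m | scope=1 | value=41 <- MATCH
  x | scope=1 | value=31
Found 'm' at scope 1 with value 41

41


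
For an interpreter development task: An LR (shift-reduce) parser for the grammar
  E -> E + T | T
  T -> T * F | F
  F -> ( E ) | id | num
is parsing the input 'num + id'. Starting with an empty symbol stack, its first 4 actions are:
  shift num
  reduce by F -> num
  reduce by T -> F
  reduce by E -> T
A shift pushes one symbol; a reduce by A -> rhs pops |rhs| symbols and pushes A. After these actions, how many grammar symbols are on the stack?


Tracking the symbol stack through each action:
  Action 1: shift 'num' : push -> stack = [num] (size 1)
  Action 2: reduce by F -> num : pop 1, push F -> stack = [F] (size 1)
  Action 3: reduce by T -> F : pop 1, push T -> stack = [T] (size 1)
  Action 4: reduce by E -> T : pop 1, push E -> stack = [E] (size 1)
Final stack size: 1

1


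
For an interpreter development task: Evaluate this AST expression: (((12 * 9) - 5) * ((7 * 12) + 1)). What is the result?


Expression: (((12 * 9) - 5) * ((7 * 12) + 1))
Evaluating step by step:
  12 * 9 = 108
  108 - 5 = 103
  7 * 12 = 84
  84 + 1 = 85
  103 * 85 = 8755
Result: 8755

8755


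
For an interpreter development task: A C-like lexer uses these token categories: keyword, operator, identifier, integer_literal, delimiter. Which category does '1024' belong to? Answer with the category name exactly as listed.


Token: '1024'
Checking categories:
  identifier: no
  integer_literal: YES
  operator: no
  keyword: no
  delimiter: no
Category: integer_literal

integer_literal


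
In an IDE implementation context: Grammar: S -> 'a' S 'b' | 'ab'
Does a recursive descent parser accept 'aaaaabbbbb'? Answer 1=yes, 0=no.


Grammar accepts strings of the form a^n b^n (n >= 1)
Word: 'aaaaabbbbb'
Counting: 5 a's and 5 b's
Check: 5 == 5? Yes
Derivation (S -> aSb applied 4 time(s), then S -> ab): S => aSb => aaSbb => aaaSbbb => aaaaSbbbb => aaaaabbbbb
Accepted

1


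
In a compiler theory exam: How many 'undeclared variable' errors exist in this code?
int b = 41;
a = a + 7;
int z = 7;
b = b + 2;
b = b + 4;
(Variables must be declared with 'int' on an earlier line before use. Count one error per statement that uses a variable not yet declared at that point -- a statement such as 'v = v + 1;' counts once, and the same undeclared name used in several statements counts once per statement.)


Scanning code line by line:
  Line 1: declare 'b' -> declared = ['b']
  Line 2: use 'a' -> ERROR (undeclared)
  Line 3: declare 'z' -> declared = ['b', 'z']
  Line 4: use 'b' -> OK (declared)
  Line 5: use 'b' -> OK (declared)
Total undeclared variable errors: 1

1


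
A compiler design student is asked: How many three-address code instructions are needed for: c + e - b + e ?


Expression: c + e - b + e
Generating three-address code (respecting * over +/- precedence):
  Instruction 1: t1 = c + e
  Instruction 2: t2 = t1 - b
  Instruction 3: t3 = t2 + e
Total instructions: 3

3


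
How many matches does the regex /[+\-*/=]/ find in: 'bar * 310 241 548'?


Pattern: /[+\-*/=]/ (operators)
Input: 'bar * 310 241 548'
Scanning for matches:
  Match 1: '*'
Total matches: 1

1


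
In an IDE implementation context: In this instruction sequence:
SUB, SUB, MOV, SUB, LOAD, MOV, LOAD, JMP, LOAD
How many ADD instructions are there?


Scanning instruction sequence for ADD:
  Position 1: SUB
  Position 2: SUB
  Position 3: MOV
  Position 4: SUB
  Position 5: LOAD
  Position 6: MOV
  Position 7: LOAD
  Position 8: JMP
  Position 9: LOAD
Matches at positions: []
Total ADD count: 0

0


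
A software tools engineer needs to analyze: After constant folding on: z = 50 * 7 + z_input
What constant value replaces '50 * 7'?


Identifying constant sub-expression:
  Original: z = 50 * 7 + z_input
  50 and 7 are both compile-time constants
  Evaluating: 50 * 7 = 350
  After folding: z = 350 + z_input

350


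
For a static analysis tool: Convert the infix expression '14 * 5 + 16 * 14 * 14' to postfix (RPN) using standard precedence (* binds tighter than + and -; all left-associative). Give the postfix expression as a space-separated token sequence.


Applying the shunting-yard algorithm:
  Operand 14 -> output
  Push '*' onto operator stack -> op-stack: [*]
  Operand 5 -> output
  See '+' (prec 1); top '*' (prec 2) >= it -> pop '*' to output
  Push '+' onto operator stack -> op-stack: [+]
  Operand 16 -> output
  Push '*' onto operator stack -> op-stack: [+, *]
  Operand 14 -> output
  See '*' (prec 2); top '*' (prec 2) >= it -> pop '*' to output
  Push '*' onto operator stack -> op-stack: [+, *]
  Operand 14 -> output
  End of input: pop '*' to output
  End of input: pop '+' to output
Postfix result: 14 5 * 16 14 * 14 * +

14 5 * 16 14 * 14 * +


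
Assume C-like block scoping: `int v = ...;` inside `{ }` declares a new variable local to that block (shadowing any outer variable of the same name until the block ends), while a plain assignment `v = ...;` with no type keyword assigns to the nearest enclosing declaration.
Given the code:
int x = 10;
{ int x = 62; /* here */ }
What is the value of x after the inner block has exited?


Analyzing scoping rules:
Outer scope: declares x = 10
Inner block: 'int x = 62;' declares a NEW x that shadows the outer one
When the block exits the inner x goes out of scope; the outer x was never modified -> 10
Result: 10

10


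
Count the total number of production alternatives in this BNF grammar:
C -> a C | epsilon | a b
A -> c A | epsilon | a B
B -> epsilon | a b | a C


Counting alternatives per rule:
  C: 3 alternative(s)
  A: 3 alternative(s)
  B: 3 alternative(s)
Sum: 3 + 3 + 3 = 9

9


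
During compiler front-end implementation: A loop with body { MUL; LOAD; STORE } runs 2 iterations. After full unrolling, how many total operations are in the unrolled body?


Loop body operations: MUL, LOAD, STORE (3 ops per iteration)
Unrolling 2 iterations:
  Iteration 1: MUL, LOAD, STORE (3 ops)
  Iteration 2: MUL, LOAD, STORE (3 ops)
Total: 2 iterations * 3 ops/iter = 6 operations

6


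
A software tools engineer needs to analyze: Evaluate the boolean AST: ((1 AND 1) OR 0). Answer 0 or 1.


Step 1: Evaluate inner node
  1 AND 1 = 1
Step 2: Evaluate root node
  1 OR 0 = 1

1


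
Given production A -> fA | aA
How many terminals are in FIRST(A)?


Production: A -> fA | aA
Examining each alternative for leading terminals:
  A -> fA : first terminal = 'f'
  A -> aA : first terminal = 'a'
FIRST(A) = {a, f}
Count: 2

2


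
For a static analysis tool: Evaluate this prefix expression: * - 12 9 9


Parsing prefix expression: * - 12 9 9
Step 1: Innermost operation '- 12 9'
  12 - 9 = 3
Step 2: Outer operation '* [3] 9'
  3 * 9 = 27

27


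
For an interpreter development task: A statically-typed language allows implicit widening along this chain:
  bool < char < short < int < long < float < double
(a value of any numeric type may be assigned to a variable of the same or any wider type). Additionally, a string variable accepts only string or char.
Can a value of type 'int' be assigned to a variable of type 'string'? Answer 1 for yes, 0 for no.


Target variable type: string
Source value type: int
Rule: string accepts only {string, char}
  source 'int' in {string, char}? No
Result: 0

0


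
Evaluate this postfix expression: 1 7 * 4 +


Processing tokens left to right:
Push 1, Push 7
Pop 1 and 7, compute 1 * 7 = 7, push 7
Push 4
Pop 7 and 4, compute 7 + 4 = 11, push 11
Stack result: 11

11


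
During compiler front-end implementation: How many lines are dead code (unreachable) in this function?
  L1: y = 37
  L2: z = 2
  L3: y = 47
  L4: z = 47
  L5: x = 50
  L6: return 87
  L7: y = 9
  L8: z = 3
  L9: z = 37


Analyzing control flow:
  L1: reachable (before return)
  L2: reachable (before return)
  L3: reachable (before return)
  L4: reachable (before return)
  L5: reachable (before return)
  L6: reachable (return statement)
  L7: DEAD (after return at L6)
  L8: DEAD (after return at L6)
  L9: DEAD (after return at L6)
Return at L6, total lines = 9
Dead lines: L7 through L9
Count: 3

3


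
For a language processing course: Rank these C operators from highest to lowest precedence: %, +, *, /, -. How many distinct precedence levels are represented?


Looking up precedence for each operator:
  % -> precedence 6
  + -> precedence 5
  * -> precedence 6
  / -> precedence 6
  - -> precedence 5
Sorted highest to lowest: %, *, /, +, -
Distinct precedence values: [6, 5]
Number of distinct levels: 2

2


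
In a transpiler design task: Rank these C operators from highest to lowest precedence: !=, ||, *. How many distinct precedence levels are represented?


Looking up precedence for each operator:
  != -> precedence 3
  || -> precedence 1
  * -> precedence 6
Sorted highest to lowest: *, !=, ||
Distinct precedence values: [6, 3, 1]
Number of distinct levels: 3

3


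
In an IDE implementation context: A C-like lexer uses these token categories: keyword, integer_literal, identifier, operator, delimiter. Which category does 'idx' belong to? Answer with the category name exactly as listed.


Token: 'idx'
Checking categories:
  identifier: YES
  integer_literal: no
  operator: no
  keyword: no
  delimiter: no
Category: identifier

identifier


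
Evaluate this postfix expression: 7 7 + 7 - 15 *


Processing tokens left to right:
Push 7, Push 7
Pop 7 and 7, compute 7 + 7 = 14, push 14
Push 7
Pop 14 and 7, compute 14 - 7 = 7, push 7
Push 15
Pop 7 and 15, compute 7 * 15 = 105, push 105
Stack result: 105

105


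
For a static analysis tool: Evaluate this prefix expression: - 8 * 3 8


Parsing prefix expression: - 8 * 3 8
Step 1: Innermost operation '* 3 8'
  3 * 8 = 24
Step 2: Outer operation '- 8 [24]'
  8 - 24 = -16

-16
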